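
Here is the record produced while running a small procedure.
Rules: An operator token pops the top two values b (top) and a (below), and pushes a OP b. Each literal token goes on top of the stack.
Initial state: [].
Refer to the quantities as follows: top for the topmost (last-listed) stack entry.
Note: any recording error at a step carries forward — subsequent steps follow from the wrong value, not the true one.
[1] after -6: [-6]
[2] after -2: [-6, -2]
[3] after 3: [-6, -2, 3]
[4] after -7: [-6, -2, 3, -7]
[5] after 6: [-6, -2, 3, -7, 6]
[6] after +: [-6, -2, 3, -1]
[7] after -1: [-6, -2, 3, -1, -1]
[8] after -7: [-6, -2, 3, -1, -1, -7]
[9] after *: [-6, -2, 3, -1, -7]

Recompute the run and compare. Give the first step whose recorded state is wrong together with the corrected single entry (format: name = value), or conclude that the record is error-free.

step 9, top = 7

Recomputing the run from the initial state:
step 1: [-6]
step 2: [-6, -2]
step 3: [-6, -2, 3]
step 4: [-6, -2, 3, -7]
step 5: [-6, -2, 3, -7, 6]
step 6: [-6, -2, 3, -1]
step 7: [-6, -2, 3, -1, -1]
step 8: [-6, -2, 3, -1, -1, -7]
step 9: [-6, -2, 3, -1, 7]
The first disagreement with the record is at step 9, where the value should be top = 7.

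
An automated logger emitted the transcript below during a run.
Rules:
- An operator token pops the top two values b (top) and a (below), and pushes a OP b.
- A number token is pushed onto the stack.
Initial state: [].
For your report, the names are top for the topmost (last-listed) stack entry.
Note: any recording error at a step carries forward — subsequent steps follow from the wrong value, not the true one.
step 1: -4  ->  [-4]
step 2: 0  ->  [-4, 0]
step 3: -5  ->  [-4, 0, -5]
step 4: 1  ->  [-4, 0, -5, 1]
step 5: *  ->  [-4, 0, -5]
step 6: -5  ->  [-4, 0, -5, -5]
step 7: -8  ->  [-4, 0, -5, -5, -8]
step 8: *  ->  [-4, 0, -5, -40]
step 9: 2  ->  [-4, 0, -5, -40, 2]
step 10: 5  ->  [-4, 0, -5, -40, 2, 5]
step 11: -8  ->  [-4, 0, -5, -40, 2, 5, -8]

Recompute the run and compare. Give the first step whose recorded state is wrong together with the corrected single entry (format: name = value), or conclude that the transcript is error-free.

step 8, top = 40

Recomputing the run from the initial state:
step 1: [-4]
step 2: [-4, 0]
step 3: [-4, 0, -5]
step 4: [-4, 0, -5, 1]
step 5: [-4, 0, -5]
step 6: [-4, 0, -5, -5]
step 7: [-4, 0, -5, -5, -8]
step 8: [-4, 0, -5, 40]
step 9: [-4, 0, -5, 40, 2]
step 10: [-4, 0, -5, 40, 2, 5]
step 11: [-4, 0, -5, 40, 2, 5, -8]
The first disagreement with the transcript is at step 8, where the value should be top = 40.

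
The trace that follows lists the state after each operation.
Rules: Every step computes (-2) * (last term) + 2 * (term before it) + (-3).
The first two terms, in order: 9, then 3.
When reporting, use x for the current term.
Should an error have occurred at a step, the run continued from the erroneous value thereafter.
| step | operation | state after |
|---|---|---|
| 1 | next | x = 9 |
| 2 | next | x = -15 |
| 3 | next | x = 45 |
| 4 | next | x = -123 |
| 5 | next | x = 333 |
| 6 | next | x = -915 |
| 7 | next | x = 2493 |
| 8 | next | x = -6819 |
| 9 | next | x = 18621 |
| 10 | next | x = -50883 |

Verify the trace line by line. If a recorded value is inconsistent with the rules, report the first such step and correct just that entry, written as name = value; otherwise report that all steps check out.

step 1: x = -2*(3) + (2)*(9) + (-3) = 9 -> agrees with the trace
step 2: x = -2*(9) + (2)*(3) + (-3) = -15 -> exactly as logged
step 3: x = -2*(-15) + (2)*(9) + (-3) = 45 -> in agreement
step 4: x = -2*(45) + (2)*(-15) + (-3) = -123 -> checks out
step 5: x = -2*(-123) + (2)*(45) + (-3) = 333 -> verified
step 6: x = -2*(333) + (2)*(-123) + (-3) = -915 -> same as recorded
step 7: x = -2*(-915) + (2)*(333) + (-3) = 2493 -> no discrepancy
step 8: x = -2*(2493) + (2)*(-915) + (-3) = -6819 -> same as recorded
step 9: x = -2*(-6819) + (2)*(2493) + (-3) = 18621 -> checks out
step 10: x = -2*(18621) + (2)*(-6819) + (-3) = -50883 -> in agreement
Every step is consistent.

no error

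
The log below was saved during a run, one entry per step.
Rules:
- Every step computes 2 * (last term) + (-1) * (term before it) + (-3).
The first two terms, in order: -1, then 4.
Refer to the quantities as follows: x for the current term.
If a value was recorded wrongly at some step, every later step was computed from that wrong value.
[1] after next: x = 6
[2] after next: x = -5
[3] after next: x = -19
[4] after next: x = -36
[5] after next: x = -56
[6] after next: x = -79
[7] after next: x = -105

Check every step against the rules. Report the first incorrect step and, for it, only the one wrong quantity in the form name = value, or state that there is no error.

step 1: x = 2*(4) + (-1)*(-1) + (-3) = 6 -> no discrepancy
step 2: x = 2*(6) + (-1)*(4) + (-3) = 5 -> the log has a different value
That makes step 2 the first incorrect line — x = 5 is what it should show.

step 2, x = 5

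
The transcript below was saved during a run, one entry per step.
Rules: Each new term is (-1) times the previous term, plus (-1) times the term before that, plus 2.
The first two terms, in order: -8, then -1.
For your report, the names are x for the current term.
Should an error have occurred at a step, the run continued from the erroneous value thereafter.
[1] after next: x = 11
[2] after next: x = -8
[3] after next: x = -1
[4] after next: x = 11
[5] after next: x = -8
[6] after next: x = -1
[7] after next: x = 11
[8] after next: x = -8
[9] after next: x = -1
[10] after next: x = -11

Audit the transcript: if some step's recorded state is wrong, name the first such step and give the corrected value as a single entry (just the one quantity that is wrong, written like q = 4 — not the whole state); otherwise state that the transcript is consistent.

1. x = -1*(-1) + (-1)*(-8) + (2) = 11 (no discrepancy)
2. x = -1*(11) + (-1)*(-1) + (2) = -8 (exactly as logged)
3. x = -1*(-8) + (-1)*(11) + (2) = -1 (verified)
4. x = -1*(-1) + (-1)*(-8) + (2) = 11 (same as recorded)
5. x = -1*(11) + (-1)*(-1) + (2) = -8 (in agreement)
6. x = -1*(-8) + (-1)*(11) + (2) = -1 (confirmed correct)
7. x = -1*(-1) + (-1)*(-8) + (2) = 11 (exactly as logged)
8. x = -1*(11) + (-1)*(-1) + (2) = -8 (confirmed correct)
9. x = -1*(-8) + (-1)*(11) + (2) = -1 (same as recorded)
10. x = -1*(-1) + (-1)*(-8) + (2) = 11 (this is not what the transcript shows)
So the first discrepancy is step 10, where the right value is x = 11.

step 10, x = 11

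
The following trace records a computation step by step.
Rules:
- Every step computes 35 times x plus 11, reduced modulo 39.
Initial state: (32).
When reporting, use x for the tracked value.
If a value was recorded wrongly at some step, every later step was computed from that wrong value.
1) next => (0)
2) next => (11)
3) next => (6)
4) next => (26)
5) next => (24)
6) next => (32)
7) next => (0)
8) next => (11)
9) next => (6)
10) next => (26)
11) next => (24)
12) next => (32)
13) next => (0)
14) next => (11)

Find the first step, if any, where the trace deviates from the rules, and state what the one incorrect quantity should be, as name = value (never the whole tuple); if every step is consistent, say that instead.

Step 1: x = (35*32 + 11) mod 39 = 0 — verified.
Step 2: x = (35*0 + 11) mod 39 = 11 — agrees with the trace.
Step 3: x = (35*11 + 11) mod 39 = 6 — exactly as logged.
Step 4: x = (35*6 + 11) mod 39 = 26 — consistent with the trace.
Step 5: x = (35*26 + 11) mod 39 = 24 — no discrepancy.
Step 6: x = (35*24 + 11) mod 39 = 32 — in agreement.
Step 7: x = (35*32 + 11) mod 39 = 0 — matches.
Step 8: x = (35*0 + 11) mod 39 = 11 — same as recorded.
Step 9: x = (35*11 + 11) mod 39 = 6 — checks out.
Step 10: x = (35*6 + 11) mod 39 = 26 — consistent with the trace.
Step 11: x = (35*26 + 11) mod 39 = 24 — exactly as logged.
Step 12: x = (35*24 + 11) mod 39 = 32 — agrees with the trace.
Step 13: x = (35*32 + 11) mod 39 = 0 — in agreement.
Step 14: x = (35*0 + 11) mod 39 = 11 — matches.
All entries verified; no error found.

no error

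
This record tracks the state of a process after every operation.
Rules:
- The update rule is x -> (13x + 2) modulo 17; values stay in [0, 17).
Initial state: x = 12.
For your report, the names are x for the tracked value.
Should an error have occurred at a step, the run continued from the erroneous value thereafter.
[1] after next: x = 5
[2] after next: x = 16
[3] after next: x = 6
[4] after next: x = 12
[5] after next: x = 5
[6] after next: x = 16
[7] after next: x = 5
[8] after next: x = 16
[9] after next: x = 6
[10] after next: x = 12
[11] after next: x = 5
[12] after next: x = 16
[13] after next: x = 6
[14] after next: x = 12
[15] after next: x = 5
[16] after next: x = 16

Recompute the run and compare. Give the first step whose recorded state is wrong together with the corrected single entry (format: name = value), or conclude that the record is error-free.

step 7, x = 6

Recomputing the run from the initial state:
step 1: x = 5
step 2: x = 16
step 3: x = 6
step 4: x = 12
step 5: x = 5
step 6: x = 16
step 7: x = 6
step 8: x = 12
step 9: x = 5
step 10: x = 16
step 11: x = 6
step 12: x = 12
step 13: x = 5
step 14: x = 16
step 15: x = 6
step 16: x = 12
The first disagreement with the record is at step 7, where the value should be x = 6.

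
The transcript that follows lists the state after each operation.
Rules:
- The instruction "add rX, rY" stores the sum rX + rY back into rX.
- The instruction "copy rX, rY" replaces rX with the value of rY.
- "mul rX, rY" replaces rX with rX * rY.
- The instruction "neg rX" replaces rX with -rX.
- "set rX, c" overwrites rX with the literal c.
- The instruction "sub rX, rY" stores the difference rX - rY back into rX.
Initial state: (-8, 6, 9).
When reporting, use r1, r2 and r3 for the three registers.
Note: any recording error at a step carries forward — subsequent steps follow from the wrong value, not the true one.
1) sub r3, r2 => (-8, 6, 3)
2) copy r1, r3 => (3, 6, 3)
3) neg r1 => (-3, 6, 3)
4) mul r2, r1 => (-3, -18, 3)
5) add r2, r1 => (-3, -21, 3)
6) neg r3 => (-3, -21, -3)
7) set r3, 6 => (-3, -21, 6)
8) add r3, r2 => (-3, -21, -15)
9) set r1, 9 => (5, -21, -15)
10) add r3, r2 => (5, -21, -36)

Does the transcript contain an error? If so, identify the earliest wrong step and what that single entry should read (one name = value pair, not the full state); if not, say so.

step 1: r3 = 9 - 6 = 3 -> agrees with the transcript
step 2: r1 = 3 -> matches
step 3: r1 = -(3) = -3 -> agrees with the transcript
step 4: r2 = 6 * -3 = -18 -> consistent with the transcript
step 5: r2 = -18 + -3 = -21 -> verified
step 6: r3 = -(3) = -3 -> verified
step 7: r3 = 6 -> checks out
step 8: r3 = 6 + -21 = -15 -> exactly as logged
step 9: r1 = 9 -> not what was recorded
First deviation found at step 9; the corrected entry is r1 = 9.

step 9, r1 = 9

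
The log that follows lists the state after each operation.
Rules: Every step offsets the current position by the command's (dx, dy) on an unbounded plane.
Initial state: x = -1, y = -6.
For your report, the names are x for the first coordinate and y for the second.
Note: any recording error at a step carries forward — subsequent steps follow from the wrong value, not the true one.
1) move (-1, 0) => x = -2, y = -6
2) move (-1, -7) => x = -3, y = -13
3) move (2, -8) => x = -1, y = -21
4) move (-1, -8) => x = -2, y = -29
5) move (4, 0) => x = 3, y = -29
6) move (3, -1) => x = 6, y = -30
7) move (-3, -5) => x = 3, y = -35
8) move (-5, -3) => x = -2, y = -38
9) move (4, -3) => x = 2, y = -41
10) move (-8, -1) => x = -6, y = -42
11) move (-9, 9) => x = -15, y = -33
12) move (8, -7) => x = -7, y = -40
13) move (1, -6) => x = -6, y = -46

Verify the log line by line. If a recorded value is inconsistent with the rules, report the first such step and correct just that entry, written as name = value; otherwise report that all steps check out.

Step 1: x = -1 + (-1) = -2, y = -6 + (0) = -6 — confirmed correct.
Step 2: x = -2 + (-1) = -3, y = -6 + (-7) = -13 — no discrepancy.
Step 3: x = -3 + (2) = -1, y = -13 + (-8) = -21 — agrees with the log.
Step 4: x = -1 + (-1) = -2, y = -21 + (-8) = -29 — matches.
Step 5: x = -2 + (4) = 2, y = -29 + (0) = -29 — the log has a different value.
So the first discrepancy is step 5, where the right value is x = 2.

step 5, x = 2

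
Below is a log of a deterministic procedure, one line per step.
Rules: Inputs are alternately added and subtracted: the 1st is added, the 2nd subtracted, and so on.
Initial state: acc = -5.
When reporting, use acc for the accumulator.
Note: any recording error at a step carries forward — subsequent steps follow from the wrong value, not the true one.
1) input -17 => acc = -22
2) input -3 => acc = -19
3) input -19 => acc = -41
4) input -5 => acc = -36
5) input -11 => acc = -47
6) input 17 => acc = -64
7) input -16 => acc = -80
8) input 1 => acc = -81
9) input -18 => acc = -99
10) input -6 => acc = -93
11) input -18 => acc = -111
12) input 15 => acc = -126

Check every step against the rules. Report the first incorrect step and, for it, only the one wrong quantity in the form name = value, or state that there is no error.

step 3, acc = -38

1. acc = -5 + -17 = -22 (consistent with the log)
2. acc = -22 - -3 = -19 (exactly as logged)
3. acc = -19 + -19 = -38 (a discrepancy with the log)
First incorrect step: 3; the correct value is acc = -38.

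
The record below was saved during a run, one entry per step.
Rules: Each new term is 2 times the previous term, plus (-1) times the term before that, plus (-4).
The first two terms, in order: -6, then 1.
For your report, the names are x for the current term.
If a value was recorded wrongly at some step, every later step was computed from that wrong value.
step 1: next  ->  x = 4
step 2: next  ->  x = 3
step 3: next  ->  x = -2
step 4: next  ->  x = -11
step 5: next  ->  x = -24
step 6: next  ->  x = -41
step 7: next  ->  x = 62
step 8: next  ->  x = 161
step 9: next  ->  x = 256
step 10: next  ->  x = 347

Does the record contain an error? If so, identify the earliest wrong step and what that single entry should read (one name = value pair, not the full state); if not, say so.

Recomputing the run from the initial state:
step 1: x = 4
step 2: x = 3
step 3: x = -2
step 4: x = -11
step 5: x = -24
step 6: x = -41
step 7: x = -62
step 8: x = -87
step 9: x = -116
step 10: x = -149
The first disagreement with the record is at step 7, where the value should be x = -62.

step 7, x = -62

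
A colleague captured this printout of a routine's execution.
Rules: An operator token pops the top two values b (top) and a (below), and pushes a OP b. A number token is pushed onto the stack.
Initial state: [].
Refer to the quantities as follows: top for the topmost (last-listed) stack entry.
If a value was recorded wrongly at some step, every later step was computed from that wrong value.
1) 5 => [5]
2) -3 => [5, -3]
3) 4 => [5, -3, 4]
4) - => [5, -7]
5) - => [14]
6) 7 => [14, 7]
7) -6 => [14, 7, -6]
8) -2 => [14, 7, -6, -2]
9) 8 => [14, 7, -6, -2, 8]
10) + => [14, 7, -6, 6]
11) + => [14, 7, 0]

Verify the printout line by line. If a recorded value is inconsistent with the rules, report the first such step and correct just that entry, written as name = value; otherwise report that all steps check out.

1. push 5: top = 5 (matches)
2. push -3: top = -3 (checks out)
3. push 4: top = 4 (no discrepancy)
4. -3 - 4 = -7 (exactly as logged)
5. 5 - -7 = 12 (first mismatch against the printout)
Step 5 is the first one off; corrected, top = 12.

step 5, top = 12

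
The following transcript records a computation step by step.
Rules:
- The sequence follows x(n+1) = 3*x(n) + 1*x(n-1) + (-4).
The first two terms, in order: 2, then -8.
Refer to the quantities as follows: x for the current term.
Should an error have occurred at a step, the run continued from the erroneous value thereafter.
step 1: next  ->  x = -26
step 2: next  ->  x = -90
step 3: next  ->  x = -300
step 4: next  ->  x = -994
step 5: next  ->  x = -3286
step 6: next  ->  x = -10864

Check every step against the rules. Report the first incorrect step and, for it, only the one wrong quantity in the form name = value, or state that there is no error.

Recomputing the run from the initial state:
step 1: x = -26
step 2: x = -90
step 3: x = -300
step 4: x = -994
step 5: x = -3286
step 6: x = -10856
The first disagreement with the transcript is at step 6, where the value should be x = -10856.

step 6, x = -10856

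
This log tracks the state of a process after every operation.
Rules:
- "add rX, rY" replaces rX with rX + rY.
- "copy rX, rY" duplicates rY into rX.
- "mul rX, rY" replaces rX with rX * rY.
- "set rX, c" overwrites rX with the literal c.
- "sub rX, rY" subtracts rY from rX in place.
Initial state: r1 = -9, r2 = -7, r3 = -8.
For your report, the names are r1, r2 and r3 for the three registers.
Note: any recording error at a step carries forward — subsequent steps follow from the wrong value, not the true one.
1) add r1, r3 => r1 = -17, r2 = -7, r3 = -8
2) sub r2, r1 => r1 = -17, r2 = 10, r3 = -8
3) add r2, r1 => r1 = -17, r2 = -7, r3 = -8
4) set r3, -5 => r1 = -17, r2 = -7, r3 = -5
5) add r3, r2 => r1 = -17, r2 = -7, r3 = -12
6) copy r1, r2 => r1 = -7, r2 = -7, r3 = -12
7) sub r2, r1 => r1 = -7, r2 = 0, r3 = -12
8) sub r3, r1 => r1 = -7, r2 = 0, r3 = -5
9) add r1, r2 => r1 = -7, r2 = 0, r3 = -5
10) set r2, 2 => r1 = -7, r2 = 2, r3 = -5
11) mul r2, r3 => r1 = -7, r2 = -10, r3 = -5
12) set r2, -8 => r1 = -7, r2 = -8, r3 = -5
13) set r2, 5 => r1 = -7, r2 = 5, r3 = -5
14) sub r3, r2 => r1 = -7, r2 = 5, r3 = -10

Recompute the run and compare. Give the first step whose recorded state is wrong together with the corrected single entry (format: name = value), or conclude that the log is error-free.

no error

step 1: r1 = -9 + -8 = -17 -> confirmed correct
step 2: r2 = -7 - -17 = 10 -> in agreement
step 3: r2 = 10 + -17 = -7 -> consistent with the log
step 4: r3 = -5 -> matches
step 5: r3 = -5 + -7 = -12 -> consistent with the log
step 6: r1 = -7 -> exactly as logged
step 7: r2 = -7 - -7 = 0 -> agrees with the log
step 8: r3 = -12 - -7 = -5 -> consistent with the log
step 9: r1 = -7 + 0 = -7 -> matches
step 10: r2 = 2 -> no discrepancy
step 11: r2 = 2 * -5 = -10 -> no discrepancy
step 12: r2 = -8 -> in agreement
step 13: r2 = 5 -> agrees with the log
step 14: r3 = -5 - 5 = -10 -> same as recorded
No step deviates from the rules.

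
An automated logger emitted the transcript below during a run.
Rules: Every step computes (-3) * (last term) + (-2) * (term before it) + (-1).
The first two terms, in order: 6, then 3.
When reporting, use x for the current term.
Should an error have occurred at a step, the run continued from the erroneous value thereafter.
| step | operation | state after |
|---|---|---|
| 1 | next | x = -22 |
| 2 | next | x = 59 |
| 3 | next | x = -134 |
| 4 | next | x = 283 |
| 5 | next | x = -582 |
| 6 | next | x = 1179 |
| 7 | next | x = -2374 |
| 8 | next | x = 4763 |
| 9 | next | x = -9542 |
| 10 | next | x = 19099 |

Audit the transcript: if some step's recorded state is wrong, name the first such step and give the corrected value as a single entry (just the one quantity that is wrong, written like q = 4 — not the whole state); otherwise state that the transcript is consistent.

no error

Recomputing the run from the initial state:
step 1: x = -22
step 2: x = 59
step 3: x = -134
step 4: x = 283
step 5: x = -582
step 6: x = 1179
step 7: x = -2374
step 8: x = 4763
step 9: x = -9542
step 10: x = 19099
This matches the transcript at every step.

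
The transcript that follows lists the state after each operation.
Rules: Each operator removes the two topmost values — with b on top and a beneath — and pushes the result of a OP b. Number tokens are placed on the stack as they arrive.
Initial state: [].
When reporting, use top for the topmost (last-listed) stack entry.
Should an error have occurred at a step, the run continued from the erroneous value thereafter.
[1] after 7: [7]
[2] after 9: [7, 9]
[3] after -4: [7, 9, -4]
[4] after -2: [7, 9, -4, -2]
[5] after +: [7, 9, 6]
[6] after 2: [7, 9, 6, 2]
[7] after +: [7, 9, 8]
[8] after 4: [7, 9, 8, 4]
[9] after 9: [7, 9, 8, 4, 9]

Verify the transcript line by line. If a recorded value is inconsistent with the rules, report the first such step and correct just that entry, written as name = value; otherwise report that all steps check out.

step 5, top = -6

step 1: push 7: top = 7 -> verified
step 2: push 9: top = 9 -> confirmed correct
step 3: push -4: top = -4 -> same as recorded
step 4: push -2: top = -2 -> in agreement
step 5: -4 + -2 = -6 -> the transcript disagrees here
Step 5 is the first one off; corrected, top = -6.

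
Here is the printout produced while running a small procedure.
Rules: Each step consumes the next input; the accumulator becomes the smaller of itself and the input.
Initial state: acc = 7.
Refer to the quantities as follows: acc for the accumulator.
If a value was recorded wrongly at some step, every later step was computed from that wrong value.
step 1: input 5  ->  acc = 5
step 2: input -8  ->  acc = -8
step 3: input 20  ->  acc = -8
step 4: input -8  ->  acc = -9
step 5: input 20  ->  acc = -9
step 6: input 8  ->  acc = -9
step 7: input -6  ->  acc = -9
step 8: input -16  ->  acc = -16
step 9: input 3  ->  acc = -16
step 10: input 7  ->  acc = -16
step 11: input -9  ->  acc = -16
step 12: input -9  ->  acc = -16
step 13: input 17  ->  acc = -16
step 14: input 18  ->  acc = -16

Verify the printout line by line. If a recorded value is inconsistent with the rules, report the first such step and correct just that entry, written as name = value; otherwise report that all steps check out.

Step 1: acc = min(7, 5) = 5 — in agreement.
Step 2: acc = min(5, -8) = -8 — exactly as logged.
Step 3: acc = min(-8, 20) = -8 — matches.
Step 4: acc = min(-8, -8) = -8 — a discrepancy with the printout.
First deviation found at step 4; the corrected entry is acc = -8.

step 4, acc = -8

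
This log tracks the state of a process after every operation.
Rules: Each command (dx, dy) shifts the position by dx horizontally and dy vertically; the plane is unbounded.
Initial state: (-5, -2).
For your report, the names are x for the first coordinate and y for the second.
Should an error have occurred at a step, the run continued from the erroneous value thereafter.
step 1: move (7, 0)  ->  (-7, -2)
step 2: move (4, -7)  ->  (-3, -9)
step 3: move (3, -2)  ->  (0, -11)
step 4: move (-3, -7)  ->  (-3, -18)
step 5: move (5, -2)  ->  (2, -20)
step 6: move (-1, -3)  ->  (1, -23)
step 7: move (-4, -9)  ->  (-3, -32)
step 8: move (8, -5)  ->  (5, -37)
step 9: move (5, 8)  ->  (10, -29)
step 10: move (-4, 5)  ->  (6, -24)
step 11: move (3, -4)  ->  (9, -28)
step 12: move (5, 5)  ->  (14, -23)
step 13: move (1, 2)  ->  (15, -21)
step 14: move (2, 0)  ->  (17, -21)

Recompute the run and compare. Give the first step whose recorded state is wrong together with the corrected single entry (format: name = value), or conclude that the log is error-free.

Recomputing the run from the initial state:
step 1: x = 2, y = -2
step 2: x = 6, y = -9
step 3: x = 9, y = -11
step 4: x = 6, y = -18
step 5: x = 11, y = -20
step 6: x = 10, y = -23
step 7: x = 6, y = -32
step 8: x = 14, y = -37
step 9: x = 19, y = -29
step 10: x = 15, y = -24
step 11: x = 18, y = -28
step 12: x = 23, y = -23
step 13: x = 24, y = -21
step 14: x = 26, y = -21
The first disagreement with the log is at step 1, where the value should be x = 2.

step 1, x = 2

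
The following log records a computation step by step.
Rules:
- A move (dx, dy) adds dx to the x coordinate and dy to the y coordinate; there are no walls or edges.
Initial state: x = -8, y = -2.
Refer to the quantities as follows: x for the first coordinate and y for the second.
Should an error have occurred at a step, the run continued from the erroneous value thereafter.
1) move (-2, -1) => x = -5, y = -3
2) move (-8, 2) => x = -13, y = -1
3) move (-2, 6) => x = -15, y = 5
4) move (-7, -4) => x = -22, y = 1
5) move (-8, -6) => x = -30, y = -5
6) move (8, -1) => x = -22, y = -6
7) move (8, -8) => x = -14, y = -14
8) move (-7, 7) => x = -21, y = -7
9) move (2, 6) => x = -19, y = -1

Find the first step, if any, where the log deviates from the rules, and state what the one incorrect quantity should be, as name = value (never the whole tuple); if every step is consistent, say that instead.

step 1, x = -10

1. x = -8 + (-2) = -10, y = -2 + (-1) = -3 (not what was recorded)
The earliest wrong entry is at step 1: it should read x = -10.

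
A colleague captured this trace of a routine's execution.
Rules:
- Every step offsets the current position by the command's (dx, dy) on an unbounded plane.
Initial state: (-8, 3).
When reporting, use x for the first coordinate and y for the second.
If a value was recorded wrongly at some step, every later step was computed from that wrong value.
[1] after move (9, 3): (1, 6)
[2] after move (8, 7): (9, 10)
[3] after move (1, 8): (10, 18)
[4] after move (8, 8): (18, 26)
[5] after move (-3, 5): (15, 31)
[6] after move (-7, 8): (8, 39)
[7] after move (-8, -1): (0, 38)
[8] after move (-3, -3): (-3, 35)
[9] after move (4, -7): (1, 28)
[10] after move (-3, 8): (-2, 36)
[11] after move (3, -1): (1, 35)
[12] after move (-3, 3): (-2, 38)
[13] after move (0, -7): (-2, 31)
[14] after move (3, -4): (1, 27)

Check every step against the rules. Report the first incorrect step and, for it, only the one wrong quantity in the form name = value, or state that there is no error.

step 2, y = 13

1. x = -8 + (9) = 1, y = 3 + (3) = 6 (matches)
2. x = 1 + (8) = 9, y = 6 + (7) = 13 (first mismatch against the trace)
The earliest wrong entry is at step 2: it should read y = 13.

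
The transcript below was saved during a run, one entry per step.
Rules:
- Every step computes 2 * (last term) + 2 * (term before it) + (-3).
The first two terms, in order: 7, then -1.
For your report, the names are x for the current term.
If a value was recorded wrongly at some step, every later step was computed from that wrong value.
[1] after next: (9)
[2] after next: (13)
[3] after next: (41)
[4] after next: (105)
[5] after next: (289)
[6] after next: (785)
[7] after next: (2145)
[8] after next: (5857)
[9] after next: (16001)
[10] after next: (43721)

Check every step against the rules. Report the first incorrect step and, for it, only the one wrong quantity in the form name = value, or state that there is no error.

Step 1: x = 2*(-1) + (2)*(7) + (-3) = 9 — matches.
Step 2: x = 2*(9) + (2)*(-1) + (-3) = 13 — in agreement.
Step 3: x = 2*(13) + (2)*(9) + (-3) = 41 — agrees with the transcript.
Step 4: x = 2*(41) + (2)*(13) + (-3) = 105 — verified.
Step 5: x = 2*(105) + (2)*(41) + (-3) = 289 — same as recorded.
Step 6: x = 2*(289) + (2)*(105) + (-3) = 785 — same as recorded.
Step 7: x = 2*(785) + (2)*(289) + (-3) = 2145 — verified.
Step 8: x = 2*(2145) + (2)*(785) + (-3) = 5857 — exactly as logged.
Step 9: x = 2*(5857) + (2)*(2145) + (-3) = 16001 — matches.
Step 10: x = 2*(16001) + (2)*(5857) + (-3) = 43713 — first mismatch against the transcript.
First deviation found at step 10; the corrected entry is x = 43713.

step 10, x = 43713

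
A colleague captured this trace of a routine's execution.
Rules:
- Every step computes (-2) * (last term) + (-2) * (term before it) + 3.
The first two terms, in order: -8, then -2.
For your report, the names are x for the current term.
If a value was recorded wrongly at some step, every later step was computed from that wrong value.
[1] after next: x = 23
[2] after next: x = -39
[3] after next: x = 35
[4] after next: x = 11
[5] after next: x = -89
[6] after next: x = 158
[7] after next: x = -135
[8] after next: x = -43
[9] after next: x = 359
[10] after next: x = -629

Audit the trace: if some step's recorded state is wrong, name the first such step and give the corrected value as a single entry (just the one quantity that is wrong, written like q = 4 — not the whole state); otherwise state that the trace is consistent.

Recomputing the run from the initial state:
step 1: x = 23
step 2: x = -39
step 3: x = 35
step 4: x = 11
step 5: x = -89
step 6: x = 159
step 7: x = -137
step 8: x = -41
step 9: x = 359
step 10: x = -633
The first disagreement with the trace is at step 6, where the value should be x = 159.

step 6, x = 159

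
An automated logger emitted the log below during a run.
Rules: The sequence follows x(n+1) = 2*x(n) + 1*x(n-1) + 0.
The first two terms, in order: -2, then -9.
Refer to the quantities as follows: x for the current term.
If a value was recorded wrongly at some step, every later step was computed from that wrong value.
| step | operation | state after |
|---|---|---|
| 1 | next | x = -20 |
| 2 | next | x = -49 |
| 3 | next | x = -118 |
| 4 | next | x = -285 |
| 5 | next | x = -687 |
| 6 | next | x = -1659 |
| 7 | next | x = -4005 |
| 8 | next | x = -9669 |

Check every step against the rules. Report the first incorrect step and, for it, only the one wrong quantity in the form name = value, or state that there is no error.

step 5, x = -688

Recomputing the run from the initial state:
step 1: x = -20
step 2: x = -49
step 3: x = -118
step 4: x = -285
step 5: x = -688
step 6: x = -1661
step 7: x = -4010
step 8: x = -9681
The first disagreement with the log is at step 5, where the value should be x = -688.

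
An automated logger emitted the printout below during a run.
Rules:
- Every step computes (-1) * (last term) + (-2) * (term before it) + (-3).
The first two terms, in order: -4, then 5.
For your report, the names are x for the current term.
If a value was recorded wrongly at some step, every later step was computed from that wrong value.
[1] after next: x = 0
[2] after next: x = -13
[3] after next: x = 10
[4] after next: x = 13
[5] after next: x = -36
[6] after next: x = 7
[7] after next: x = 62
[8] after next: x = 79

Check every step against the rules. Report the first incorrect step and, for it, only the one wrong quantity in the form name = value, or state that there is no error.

1. x = -1*(5) + (-2)*(-4) + (-3) = 0 (no discrepancy)
2. x = -1*(0) + (-2)*(5) + (-3) = -13 (in agreement)
3. x = -1*(-13) + (-2)*(0) + (-3) = 10 (exactly as logged)
4. x = -1*(10) + (-2)*(-13) + (-3) = 13 (same as recorded)
5. x = -1*(13) + (-2)*(10) + (-3) = -36 (matches)
6. x = -1*(-36) + (-2)*(13) + (-3) = 7 (exactly as logged)
7. x = -1*(7) + (-2)*(-36) + (-3) = 62 (in agreement)
8. x = -1*(62) + (-2)*(7) + (-3) = -79 (first mismatch against the printout)
The earliest wrong entry is at step 8: it should read x = -79.

step 8, x = -79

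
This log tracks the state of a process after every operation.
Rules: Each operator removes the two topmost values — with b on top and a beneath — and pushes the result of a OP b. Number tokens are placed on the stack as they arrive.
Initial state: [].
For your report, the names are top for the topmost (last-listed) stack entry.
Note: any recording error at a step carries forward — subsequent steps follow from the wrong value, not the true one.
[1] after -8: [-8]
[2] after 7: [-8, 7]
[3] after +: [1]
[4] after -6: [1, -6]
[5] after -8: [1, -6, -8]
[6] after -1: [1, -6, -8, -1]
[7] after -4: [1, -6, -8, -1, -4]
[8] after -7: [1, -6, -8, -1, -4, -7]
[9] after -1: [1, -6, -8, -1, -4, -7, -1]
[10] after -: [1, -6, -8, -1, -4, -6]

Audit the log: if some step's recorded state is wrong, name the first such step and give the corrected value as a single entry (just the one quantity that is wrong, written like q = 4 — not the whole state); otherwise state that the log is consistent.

step 1: push -8: top = -8 -> verified
step 2: push 7: top = 7 -> in agreement
step 3: -8 + 7 = -1 -> this is not what the log shows
First deviation found at step 3; the corrected entry is top = -1.

step 3, top = -1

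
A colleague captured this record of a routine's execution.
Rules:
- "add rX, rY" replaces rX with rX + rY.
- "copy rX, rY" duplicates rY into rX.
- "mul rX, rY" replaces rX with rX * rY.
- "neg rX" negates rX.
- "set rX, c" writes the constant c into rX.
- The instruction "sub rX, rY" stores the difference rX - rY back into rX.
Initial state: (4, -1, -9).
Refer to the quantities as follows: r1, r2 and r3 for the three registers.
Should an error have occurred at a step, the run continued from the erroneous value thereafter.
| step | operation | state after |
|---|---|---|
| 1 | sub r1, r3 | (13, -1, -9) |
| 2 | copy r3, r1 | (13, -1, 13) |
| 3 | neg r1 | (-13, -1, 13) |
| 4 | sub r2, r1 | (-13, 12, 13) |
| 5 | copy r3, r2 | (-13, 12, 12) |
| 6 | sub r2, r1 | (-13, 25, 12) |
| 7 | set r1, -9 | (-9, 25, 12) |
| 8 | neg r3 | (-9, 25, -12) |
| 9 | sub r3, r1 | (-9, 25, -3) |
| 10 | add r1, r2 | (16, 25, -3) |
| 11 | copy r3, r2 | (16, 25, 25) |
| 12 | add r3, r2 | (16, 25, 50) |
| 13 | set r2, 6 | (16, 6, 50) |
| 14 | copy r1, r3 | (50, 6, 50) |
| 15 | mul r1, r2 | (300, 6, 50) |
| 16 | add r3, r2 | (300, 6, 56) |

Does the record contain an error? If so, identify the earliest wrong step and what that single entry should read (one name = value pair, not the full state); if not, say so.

no error

Recomputing the run from the initial state:
step 1: r1 = 13, r2 = -1, r3 = -9
step 2: r1 = 13, r2 = -1, r3 = 13
step 3: r1 = -13, r2 = -1, r3 = 13
step 4: r1 = -13, r2 = 12, r3 = 13
step 5: r1 = -13, r2 = 12, r3 = 12
step 6: r1 = -13, r2 = 25, r3 = 12
step 7: r1 = -9, r2 = 25, r3 = 12
step 8: r1 = -9, r2 = 25, r3 = -12
step 9: r1 = -9, r2 = 25, r3 = -3
step 10: r1 = 16, r2 = 25, r3 = -3
step 11: r1 = 16, r2 = 25, r3 = 25
step 12: r1 = 16, r2 = 25, r3 = 50
step 13: r1 = 16, r2 = 6, r3 = 50
step 14: r1 = 50, r2 = 6, r3 = 50
step 15: r1 = 300, r2 = 6, r3 = 50
step 16: r1 = 300, r2 = 6, r3 = 56
This matches the record at every step.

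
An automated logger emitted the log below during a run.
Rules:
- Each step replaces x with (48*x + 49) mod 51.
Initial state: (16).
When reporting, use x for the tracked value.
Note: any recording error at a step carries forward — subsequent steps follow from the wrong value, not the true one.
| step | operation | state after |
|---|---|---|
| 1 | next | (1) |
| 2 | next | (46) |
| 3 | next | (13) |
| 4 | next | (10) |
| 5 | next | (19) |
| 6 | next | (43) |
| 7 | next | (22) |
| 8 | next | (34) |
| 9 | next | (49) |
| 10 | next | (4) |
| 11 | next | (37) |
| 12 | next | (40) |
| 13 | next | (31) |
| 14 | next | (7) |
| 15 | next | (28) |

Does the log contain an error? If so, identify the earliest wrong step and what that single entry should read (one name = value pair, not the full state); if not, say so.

no error

1. x = (48*16 + 49) mod 51 = 1 (exactly as logged)
2. x = (48*1 + 49) mod 51 = 46 (agrees with the log)
3. x = (48*46 + 49) mod 51 = 13 (matches)
4. x = (48*13 + 49) mod 51 = 10 (in agreement)
5. x = (48*10 + 49) mod 51 = 19 (matches)
6. x = (48*19 + 49) mod 51 = 43 (consistent with the log)
7. x = (48*43 + 49) mod 51 = 22 (matches)
8. x = (48*22 + 49) mod 51 = 34 (verified)
9. x = (48*34 + 49) mod 51 = 49 (consistent with the log)
10. x = (48*49 + 49) mod 51 = 4 (confirmed correct)
11. x = (48*4 + 49) mod 51 = 37 (exactly as logged)
12. x = (48*37 + 49) mod 51 = 40 (exactly as logged)
13. x = (48*40 + 49) mod 51 = 31 (verified)
14. x = (48*31 + 49) mod 51 = 7 (matches)
15. x = (48*7 + 49) mod 51 = 28 (consistent with the log)
Every step is consistent.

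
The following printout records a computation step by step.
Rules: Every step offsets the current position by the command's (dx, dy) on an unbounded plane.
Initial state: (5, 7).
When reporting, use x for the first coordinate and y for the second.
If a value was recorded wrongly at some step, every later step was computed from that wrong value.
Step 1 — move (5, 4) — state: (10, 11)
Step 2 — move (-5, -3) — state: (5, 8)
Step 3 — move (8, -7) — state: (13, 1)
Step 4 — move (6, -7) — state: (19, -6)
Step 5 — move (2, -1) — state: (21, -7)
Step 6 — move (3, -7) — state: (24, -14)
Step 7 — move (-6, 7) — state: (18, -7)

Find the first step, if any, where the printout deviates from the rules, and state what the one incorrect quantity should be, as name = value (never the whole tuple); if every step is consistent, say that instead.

no error

step 1: x = 5 + (5) = 10, y = 7 + (4) = 11 -> no discrepancy
step 2: x = 10 + (-5) = 5, y = 11 + (-3) = 8 -> verified
step 3: x = 5 + (8) = 13, y = 8 + (-7) = 1 -> confirmed correct
step 4: x = 13 + (6) = 19, y = 1 + (-7) = -6 -> verified
step 5: x = 19 + (2) = 21, y = -6 + (-1) = -7 -> consistent with the printout
step 6: x = 21 + (3) = 24, y = -7 + (-7) = -14 -> in agreement
step 7: x = 24 + (-6) = 18, y = -14 + (7) = -7 -> in agreement
Nothing is out of place; the run is error-free.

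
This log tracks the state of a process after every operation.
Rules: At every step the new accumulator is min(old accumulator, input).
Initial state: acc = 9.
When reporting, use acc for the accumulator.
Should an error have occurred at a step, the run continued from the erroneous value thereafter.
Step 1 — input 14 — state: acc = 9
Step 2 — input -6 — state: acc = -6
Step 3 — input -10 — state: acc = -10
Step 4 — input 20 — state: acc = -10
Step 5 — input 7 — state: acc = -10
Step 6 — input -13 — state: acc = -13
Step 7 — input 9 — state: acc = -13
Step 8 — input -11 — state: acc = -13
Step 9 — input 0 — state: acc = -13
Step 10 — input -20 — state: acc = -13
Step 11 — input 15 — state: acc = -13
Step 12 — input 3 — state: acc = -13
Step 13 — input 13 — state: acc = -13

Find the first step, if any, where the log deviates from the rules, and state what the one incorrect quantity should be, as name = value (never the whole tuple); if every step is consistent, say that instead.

step 10, acc = -20

step 1: acc = min(9, 14) = 9 -> confirmed correct
step 2: acc = min(9, -6) = -6 -> confirmed correct
step 3: acc = min(-6, -10) = -10 -> in agreement
step 4: acc = min(-10, 20) = -10 -> matches
step 5: acc = min(-10, 7) = -10 -> confirmed correct
step 6: acc = min(-10, -13) = -13 -> verified
step 7: acc = min(-13, 9) = -13 -> matches
step 8: acc = min(-13, -11) = -13 -> no discrepancy
step 9: acc = min(-13, 0) = -13 -> consistent with the log
step 10: acc = min(-13, -20) = -20 -> not what was recorded
Conclusion: step 10 carries the first error; the entry should be acc = -20.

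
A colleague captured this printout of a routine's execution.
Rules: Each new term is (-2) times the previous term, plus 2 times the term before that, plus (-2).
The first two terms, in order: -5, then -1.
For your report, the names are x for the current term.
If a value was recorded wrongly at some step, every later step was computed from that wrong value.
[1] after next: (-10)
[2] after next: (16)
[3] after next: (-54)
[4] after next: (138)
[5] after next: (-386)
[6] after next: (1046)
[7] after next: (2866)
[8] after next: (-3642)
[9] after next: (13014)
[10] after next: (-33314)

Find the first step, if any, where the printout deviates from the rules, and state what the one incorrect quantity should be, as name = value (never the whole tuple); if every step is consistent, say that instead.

step 1: x = -2*(-1) + (2)*(-5) + (-2) = -10 -> confirmed correct
step 2: x = -2*(-10) + (2)*(-1) + (-2) = 16 -> matches
step 3: x = -2*(16) + (2)*(-10) + (-2) = -54 -> no discrepancy
step 4: x = -2*(-54) + (2)*(16) + (-2) = 138 -> matches
step 5: x = -2*(138) + (2)*(-54) + (-2) = -386 -> matches
step 6: x = -2*(-386) + (2)*(138) + (-2) = 1046 -> agrees with the printout
step 7: x = -2*(1046) + (2)*(-386) + (-2) = -2866 -> this is not what the printout shows
First incorrect step: 7; the correct value is x = -2866.

step 7, x = -2866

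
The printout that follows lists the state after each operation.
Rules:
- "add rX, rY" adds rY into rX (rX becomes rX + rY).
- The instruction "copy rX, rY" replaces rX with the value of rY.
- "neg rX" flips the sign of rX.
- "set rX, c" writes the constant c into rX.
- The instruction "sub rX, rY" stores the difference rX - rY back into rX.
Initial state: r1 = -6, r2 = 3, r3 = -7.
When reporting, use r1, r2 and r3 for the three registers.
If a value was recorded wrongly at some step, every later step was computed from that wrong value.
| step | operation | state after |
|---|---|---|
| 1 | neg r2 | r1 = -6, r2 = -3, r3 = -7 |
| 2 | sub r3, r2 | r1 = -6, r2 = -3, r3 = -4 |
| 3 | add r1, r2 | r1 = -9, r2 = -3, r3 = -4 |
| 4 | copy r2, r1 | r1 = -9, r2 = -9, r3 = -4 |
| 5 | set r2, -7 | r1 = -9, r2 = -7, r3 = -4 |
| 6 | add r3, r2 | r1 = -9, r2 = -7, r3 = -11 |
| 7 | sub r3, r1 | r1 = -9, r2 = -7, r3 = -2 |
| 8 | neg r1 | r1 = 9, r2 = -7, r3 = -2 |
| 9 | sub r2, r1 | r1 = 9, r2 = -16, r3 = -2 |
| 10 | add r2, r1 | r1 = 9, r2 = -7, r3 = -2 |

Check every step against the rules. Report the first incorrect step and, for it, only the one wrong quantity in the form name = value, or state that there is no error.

no error

Recomputing the run from the initial state:
step 1: r1 = -6, r2 = -3, r3 = -7
step 2: r1 = -6, r2 = -3, r3 = -4
step 3: r1 = -9, r2 = -3, r3 = -4
step 4: r1 = -9, r2 = -9, r3 = -4
step 5: r1 = -9, r2 = -7, r3 = -4
step 6: r1 = -9, r2 = -7, r3 = -11
step 7: r1 = -9, r2 = -7, r3 = -2
step 8: r1 = 9, r2 = -7, r3 = -2
step 9: r1 = 9, r2 = -16, r3 = -2
step 10: r1 = 9, r2 = -7, r3 = -2
This matches the printout at every step.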